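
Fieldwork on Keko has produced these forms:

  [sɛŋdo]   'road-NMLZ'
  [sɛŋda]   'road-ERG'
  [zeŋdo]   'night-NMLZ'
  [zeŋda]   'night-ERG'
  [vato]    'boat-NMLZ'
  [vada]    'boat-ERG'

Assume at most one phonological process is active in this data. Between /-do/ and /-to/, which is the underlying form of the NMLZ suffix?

The NMLZ morpheme has two allomorphs, [-do] and [-to].
By contrast the ERG suffix keeps its initial [d] throughout — that segment must be underlying.
So the underlying form is /-to/, and voiceless stops become voiced after a nasal.

/-to/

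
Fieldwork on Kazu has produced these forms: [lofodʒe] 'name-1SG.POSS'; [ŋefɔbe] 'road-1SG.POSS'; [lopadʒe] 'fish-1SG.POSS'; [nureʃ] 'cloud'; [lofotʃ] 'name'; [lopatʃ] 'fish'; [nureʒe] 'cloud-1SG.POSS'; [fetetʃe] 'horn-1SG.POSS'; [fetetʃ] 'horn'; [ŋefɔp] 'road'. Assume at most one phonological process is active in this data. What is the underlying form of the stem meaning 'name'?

In [lofodʒe] and [lofotʃ] the final segment of 'name' alternates: [dʒ] ~ [tʃ].
Compare 'horn', with invariant [tʃ] in [fetetʃe] and [fetetʃ]: an analysis with underlying /tʃ/ and a rule producing [dʒ] before the 1SG.POSS suffix would wrongly predict alternation here too.
The underlying segment must be /dʒ/; voiced obstruents become voiceless word-finally, yielding [tʃ] there.
So 'name' = /lofodʒ/.

/lofodʒ/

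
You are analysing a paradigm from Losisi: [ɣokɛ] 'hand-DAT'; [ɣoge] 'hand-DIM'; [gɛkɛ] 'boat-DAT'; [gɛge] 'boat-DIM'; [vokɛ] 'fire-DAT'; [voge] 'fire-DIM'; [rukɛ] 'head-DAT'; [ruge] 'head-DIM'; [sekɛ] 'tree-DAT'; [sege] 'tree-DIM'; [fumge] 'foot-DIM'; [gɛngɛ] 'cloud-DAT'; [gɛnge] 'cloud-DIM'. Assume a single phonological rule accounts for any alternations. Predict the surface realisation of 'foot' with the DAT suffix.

The DAT morpheme has two allomorphs, [-gɛ] and [-kɛ].
The DIM suffix, which begins with [g], is invariant after every stem; so [g] is not altered by any rule here.
The DAT suffix is therefore /-kɛ/ underlyingly, with post-nasal voicing: voiceless stops become voiced after a nasal.
After 'foot', which ends in a nasal, the suffix surfaces as [-gɛ], giving [fumgɛ].

[fumgɛ]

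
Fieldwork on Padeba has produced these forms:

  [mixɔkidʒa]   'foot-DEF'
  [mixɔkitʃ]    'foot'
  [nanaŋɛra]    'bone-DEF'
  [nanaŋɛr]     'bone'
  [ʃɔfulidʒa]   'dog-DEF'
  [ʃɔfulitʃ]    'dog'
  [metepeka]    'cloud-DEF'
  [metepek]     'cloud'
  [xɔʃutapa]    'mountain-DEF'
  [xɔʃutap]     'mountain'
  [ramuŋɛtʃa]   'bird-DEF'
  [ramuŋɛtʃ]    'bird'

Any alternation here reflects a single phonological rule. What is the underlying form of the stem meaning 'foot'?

/mixɔkidʒ/

In [mixɔkidʒa] and [mixɔkitʃ] the final segment of 'foot' alternates: [dʒ] ~ [tʃ].
If /tʃ/ were underlying and a rule turned it into [dʒ] before the DEF suffix, 'bird' would also alternate; but it has [tʃ] in both [ramuŋɛtʃa] and [ramuŋɛtʃ].
The underlying segment must be /dʒ/; voiced obstruents become voiceless word-finally, yielding [tʃ] there.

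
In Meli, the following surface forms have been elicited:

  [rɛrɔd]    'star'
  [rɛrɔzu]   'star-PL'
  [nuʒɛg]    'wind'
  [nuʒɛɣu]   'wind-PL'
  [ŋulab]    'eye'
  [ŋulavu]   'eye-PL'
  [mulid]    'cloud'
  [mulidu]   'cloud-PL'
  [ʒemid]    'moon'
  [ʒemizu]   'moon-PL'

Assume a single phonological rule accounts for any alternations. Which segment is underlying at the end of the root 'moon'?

/z/

The root 'moon' surfaces as [ʒemid] and [ʒemizu], with a stem-final [d] ~ [z] alternation.
But 'cloud' keeps [d] in both environments ([mulid], [mulidu]), so there is no rule changing /d/ to [z] before the PL suffix.
The alternation reflects word-final hardening: voiced fricatives become stops word-finally. /z/ is underlying.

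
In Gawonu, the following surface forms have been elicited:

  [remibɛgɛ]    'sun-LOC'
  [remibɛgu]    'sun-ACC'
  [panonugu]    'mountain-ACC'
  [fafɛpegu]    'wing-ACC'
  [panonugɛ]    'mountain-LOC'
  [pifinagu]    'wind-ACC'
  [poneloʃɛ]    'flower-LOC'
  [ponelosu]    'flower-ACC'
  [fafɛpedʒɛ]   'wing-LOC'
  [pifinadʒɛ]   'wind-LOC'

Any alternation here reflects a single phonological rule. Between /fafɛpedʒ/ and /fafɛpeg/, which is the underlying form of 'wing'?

/fafɛpedʒ/

The root 'wing' surfaces as [fafɛpedʒɛ] and [fafɛpegu], with a stem-final [dʒ] ~ [g] alternation.
But 'sun' keeps [g] in both environments ([remibɛgɛ], [remibɛgu]), so there is no rule changing /g/ to [dʒ] before the LOC suffix.
Therefore /dʒ/ is basic and [g] is derived by depalatalization (palato-alveolar /dʒ/ and /ʃ/ become [g] and [s] when no front vowel follows).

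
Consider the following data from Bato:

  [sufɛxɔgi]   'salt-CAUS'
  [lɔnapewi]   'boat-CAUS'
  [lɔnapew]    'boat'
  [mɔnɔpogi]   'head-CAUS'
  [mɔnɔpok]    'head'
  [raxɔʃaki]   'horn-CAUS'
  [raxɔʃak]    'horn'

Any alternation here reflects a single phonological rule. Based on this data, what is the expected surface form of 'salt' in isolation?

[sufɛxɔk]

In [mɔnɔpogi] and [mɔnɔpok] the final segment of 'head' alternates: [g] ~ [k].
The stem 'horn' ([raxɔʃaki], [raxɔʃak]) shows [k] unchanged in both environments, so [k] cannot be basic with [g] derived before the CAUS suffix.
Therefore /g/ is basic and [k] is derived by word-final obstruent devoicing (voiced obstruents become voiceless word-finally).
The one attested form of 'salt', [sufɛxɔgi], shows underlying /sufɛxɔg/. Applying the same rule word-finally gives [sufɛxɔk].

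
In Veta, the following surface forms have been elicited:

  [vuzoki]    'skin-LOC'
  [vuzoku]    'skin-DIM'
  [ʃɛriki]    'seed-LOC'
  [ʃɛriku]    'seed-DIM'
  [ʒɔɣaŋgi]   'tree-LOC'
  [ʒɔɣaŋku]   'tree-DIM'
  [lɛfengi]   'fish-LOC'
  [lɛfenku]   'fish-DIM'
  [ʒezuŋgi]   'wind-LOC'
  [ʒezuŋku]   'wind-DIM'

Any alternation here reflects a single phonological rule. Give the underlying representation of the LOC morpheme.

/-gi/

The LOC morpheme has two allomorphs, [-gi] and [-ki].
The DIM suffix, which begins with [k], is invariant after every stem; so [k] is not altered by any rule here.
The LOC suffix is therefore /-gi/ underlyingly, with post-vocalic devoicing: voiced stops become voiceless after a vowel.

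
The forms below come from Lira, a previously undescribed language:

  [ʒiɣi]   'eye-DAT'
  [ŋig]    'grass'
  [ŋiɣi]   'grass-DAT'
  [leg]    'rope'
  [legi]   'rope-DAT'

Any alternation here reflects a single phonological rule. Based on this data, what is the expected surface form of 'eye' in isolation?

'grass' shows [g] ~ [ɣ] at the end of the stem ([ŋig] vs [ŋiɣi]).
The stem 'rope' ([leg], [legi]) shows [g] unchanged in both environments, so [g] cannot be basic with [ɣ] derived before the DAT suffix.
The alternation reflects word-final hardening: voiced fricatives become stops word-finally. /ɣ/ is underlying.
The one attested form of 'eye', [ʒiɣi], shows underlying /ʒiɣ/. Applying the same rule word-finally gives [ʒig].

[ʒig]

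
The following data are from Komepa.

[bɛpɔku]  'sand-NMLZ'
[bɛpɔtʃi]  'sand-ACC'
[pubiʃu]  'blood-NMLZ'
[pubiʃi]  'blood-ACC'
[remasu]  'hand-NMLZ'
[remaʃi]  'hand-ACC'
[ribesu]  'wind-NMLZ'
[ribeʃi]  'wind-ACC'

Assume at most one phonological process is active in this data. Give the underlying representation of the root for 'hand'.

/remas/

The root 'hand' surfaces as [remasu] and [remaʃi], with a stem-final [s] ~ [ʃ] alternation.
If /ʃ/ were underlying and a rule turned it into [s] before the NMLZ suffix, 'blood' would also alternate; but it has [ʃ] in both [pubiʃu] and [pubiʃi].
So /s/ is underlying, and a rule of palatalization before a front vowel — /k/ and /s/ become palato-alveolar [tʃ] and [ʃ] before a front vowel — gives [ʃ].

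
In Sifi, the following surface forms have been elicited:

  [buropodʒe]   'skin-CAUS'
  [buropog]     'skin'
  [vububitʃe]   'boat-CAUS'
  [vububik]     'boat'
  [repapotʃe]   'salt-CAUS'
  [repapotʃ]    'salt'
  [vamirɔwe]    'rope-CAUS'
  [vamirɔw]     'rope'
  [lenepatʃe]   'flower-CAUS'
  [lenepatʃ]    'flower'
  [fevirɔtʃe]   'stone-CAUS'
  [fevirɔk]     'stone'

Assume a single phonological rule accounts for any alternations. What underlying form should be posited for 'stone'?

'stone' shows [tʃ] ~ [k] at the end of the stem ([fevirɔtʃe] vs [fevirɔk]).
But 'salt' keeps [tʃ] in both environments ([repapotʃe], [repapotʃ]), so there is no rule changing /tʃ/ to [k] in isolation.
So /k/ is underlying, and a rule of palatalization before a front vowel — /k/ and /g/ become palato-alveolar [tʃ] and [dʒ] before a front vowel — gives [tʃ].
Hence 'stone' is /fevirɔk/ underlyingly.

/fevirɔk/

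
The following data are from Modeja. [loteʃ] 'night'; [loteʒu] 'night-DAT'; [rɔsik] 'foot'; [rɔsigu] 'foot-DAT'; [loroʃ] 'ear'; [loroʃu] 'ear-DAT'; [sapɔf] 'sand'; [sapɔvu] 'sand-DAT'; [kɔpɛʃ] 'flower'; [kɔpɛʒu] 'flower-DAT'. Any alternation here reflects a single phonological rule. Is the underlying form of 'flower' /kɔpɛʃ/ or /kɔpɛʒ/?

The root 'flower' surfaces as [kɔpɛʃ] and [kɔpɛʒu], with a stem-final [ʃ] ~ [ʒ] alternation.
The stem 'ear' ([loroʃ], [loroʃu]) shows [ʃ] unchanged in both environments, so [ʃ] cannot be basic with [ʒ] derived before the DAT suffix.
The alternation reflects word-final obstruent devoicing: voiced obstruents become voiceless word-finally. /ʒ/ is underlying.

/kɔpɛʒ/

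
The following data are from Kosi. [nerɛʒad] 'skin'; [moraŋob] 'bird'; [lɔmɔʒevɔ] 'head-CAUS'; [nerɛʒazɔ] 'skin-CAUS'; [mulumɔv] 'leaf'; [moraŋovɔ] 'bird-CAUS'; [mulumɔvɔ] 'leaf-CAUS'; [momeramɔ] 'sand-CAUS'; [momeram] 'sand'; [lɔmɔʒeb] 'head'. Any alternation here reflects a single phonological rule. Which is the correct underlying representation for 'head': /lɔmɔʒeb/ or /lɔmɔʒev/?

/lɔmɔʒeb/

'head' shows [b] ~ [v] at the end of the stem ([lɔmɔʒeb] vs [lɔmɔʒevɔ]).
The stem 'leaf' ([mulumɔv], [mulumɔvɔ]) shows [v] unchanged in both environments, so [v] cannot be basic with [b] derived in isolation.
The alternation reflects intervocalic spirantization: voiced stops become fricatives between vowels. /b/ is underlying.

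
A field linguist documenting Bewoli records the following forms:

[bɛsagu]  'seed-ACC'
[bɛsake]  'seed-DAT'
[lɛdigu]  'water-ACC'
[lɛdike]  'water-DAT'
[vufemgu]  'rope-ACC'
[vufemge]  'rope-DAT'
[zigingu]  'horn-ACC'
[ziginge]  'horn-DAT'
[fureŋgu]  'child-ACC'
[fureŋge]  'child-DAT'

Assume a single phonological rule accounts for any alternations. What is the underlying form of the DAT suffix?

/-ke/

The DAT suffix surfaces as [-ge] and [-ke], depending on the final segment of the stem.
The ACC suffix, which begins with [g], is invariant after every stem; so [g] is not altered by any rule here.
So the underlying form is /-ke/, and voiceless stops become voiced after a nasal.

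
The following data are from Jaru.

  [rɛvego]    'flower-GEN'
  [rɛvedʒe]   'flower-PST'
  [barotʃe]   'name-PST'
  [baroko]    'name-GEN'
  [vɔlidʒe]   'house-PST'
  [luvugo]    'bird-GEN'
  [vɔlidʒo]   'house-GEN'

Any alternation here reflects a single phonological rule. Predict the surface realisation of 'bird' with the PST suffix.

[luvudʒe]

In [rɛvego] and [rɛvedʒe] the final segment of 'flower' alternates: [g] ~ [dʒ].
But 'house' keeps [dʒ] in both environments ([vɔlidʒo], [vɔlidʒe]), so there is no rule changing /dʒ/ to [g] before the GEN suffix.
So /g/ is underlying, and a rule of palatalization before a front vowel — /k/ and /g/ become palato-alveolar [tʃ] and [dʒ] before a front vowel — gives [dʒ].
From [luvugo] the stem 'bird' is /luvug/; before a front vowel this yields [luvudʒe].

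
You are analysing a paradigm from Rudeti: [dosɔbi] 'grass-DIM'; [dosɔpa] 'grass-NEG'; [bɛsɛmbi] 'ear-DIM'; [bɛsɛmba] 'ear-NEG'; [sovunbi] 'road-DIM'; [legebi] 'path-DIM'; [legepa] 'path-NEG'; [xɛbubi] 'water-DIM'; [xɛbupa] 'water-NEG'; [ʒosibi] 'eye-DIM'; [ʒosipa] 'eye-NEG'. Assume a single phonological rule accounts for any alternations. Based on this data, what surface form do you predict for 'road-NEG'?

[sovunba]

The NEG morpheme has two allomorphs, [-ba] and [-pa].
The DIM suffix, which begins with [b], is invariant after every stem; so [b] is not altered by any rule here.
The NEG suffix is therefore /-pa/ underlyingly, with post-nasal voicing: voiceless stops become voiced after a nasal.
After 'road', which ends in a nasal, the suffix surfaces as [-ba], giving [sovunba].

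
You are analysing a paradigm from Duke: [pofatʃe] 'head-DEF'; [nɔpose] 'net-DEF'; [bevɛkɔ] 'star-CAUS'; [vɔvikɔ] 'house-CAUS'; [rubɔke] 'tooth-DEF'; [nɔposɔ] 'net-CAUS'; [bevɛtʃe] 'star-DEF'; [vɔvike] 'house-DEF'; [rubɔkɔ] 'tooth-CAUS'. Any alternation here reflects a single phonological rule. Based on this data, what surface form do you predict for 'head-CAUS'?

The stem for 'star' ends in [tʃ] in [bevɛtʃe] but [k] in [bevɛkɔ].
But 'tooth' keeps [k] in both environments ([rubɔke], [rubɔkɔ]), so there is no rule changing /k/ to [tʃ] before the DEF suffix.
So /tʃ/ is underlying, and a rule of depalatalization — palato-alveolar /tʃ/ becomes [k] when no front vowel follows — gives [k].
From [pofatʃe] the stem 'head' is /pofatʃ/; when no front vowel follows this yields [pofakɔ].

[pofakɔ]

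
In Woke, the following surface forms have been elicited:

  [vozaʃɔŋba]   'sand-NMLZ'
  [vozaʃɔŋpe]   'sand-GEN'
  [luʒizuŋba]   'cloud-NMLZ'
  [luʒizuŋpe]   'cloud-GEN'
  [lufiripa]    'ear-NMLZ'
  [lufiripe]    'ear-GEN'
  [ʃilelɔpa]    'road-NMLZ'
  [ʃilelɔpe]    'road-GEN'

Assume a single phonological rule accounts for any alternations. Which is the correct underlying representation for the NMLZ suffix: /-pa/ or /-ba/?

/-ba/

The NMLZ suffix surfaces as [-ba] and [-pa], depending on the final segment of the stem.
By contrast the GEN suffix keeps its initial [p] throughout — that segment must be underlying.
So the underlying form is /-ba/, and voiced stops become voiceless after a vowel.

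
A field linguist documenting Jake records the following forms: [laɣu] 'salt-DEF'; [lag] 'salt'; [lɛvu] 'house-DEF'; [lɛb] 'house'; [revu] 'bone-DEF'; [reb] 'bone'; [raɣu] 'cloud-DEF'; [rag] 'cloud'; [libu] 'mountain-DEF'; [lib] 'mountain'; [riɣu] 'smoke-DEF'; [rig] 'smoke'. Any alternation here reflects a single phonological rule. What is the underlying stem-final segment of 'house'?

The stem for 'house' ends in [v] in [lɛvu] but [b] in [lɛb].
Compare 'mountain', with invariant [b] in [libu] and [lib]: an analysis with underlying /b/ and a rule producing [v] before the DEF suffix would wrongly predict alternation here too.
So /v/ is underlying, and a rule of word-final hardening — voiced fricatives become stops word-finally — gives [b].

/v/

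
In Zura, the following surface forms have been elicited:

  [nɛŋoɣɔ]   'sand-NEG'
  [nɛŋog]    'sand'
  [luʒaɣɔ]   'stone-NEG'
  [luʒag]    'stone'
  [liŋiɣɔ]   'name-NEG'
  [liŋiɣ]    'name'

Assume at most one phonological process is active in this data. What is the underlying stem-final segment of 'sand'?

'sand' shows [ɣ] ~ [g] at the end of the stem ([nɛŋoɣɔ] vs [nɛŋog]).
If /ɣ/ were underlying and a rule turned it into [g] in isolation, 'name' would also alternate; but it has [ɣ] in both [liŋiɣɔ] and [liŋiɣ].
The alternation reflects intervocalic spirantization: voiced stops become fricatives between vowels. /g/ is underlying.

/g/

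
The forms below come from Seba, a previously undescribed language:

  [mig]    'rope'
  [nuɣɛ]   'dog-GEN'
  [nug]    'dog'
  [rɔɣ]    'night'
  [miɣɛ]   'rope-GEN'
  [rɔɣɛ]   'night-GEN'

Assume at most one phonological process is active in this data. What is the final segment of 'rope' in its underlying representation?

The root 'rope' surfaces as [miɣɛ] and [mig], with a stem-final [ɣ] ~ [g] alternation.
Compare 'night', with invariant [ɣ] in [rɔɣɛ] and [rɔɣ]: an analysis with underlying /ɣ/ and a rule producing [g] in isolation would wrongly predict alternation here too.
Therefore /g/ is basic and [ɣ] is derived by intervocalic spirantization (voiced stops become fricatives between vowels).

/g/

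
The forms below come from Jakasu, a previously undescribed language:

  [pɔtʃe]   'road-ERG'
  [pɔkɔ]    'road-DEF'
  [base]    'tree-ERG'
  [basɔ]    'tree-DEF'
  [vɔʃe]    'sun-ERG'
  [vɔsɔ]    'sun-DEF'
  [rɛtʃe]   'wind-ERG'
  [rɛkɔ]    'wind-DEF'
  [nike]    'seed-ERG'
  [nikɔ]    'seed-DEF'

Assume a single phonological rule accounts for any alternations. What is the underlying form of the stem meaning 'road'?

In [pɔtʃe] and [pɔkɔ] the final segment of 'road' alternates: [tʃ] ~ [k].
But 'seed' keeps [k] in both environments ([nike], [nikɔ]), so there is no rule changing /k/ to [tʃ] before the ERG suffix.
Therefore /tʃ/ is basic and [k] is derived by depalatalization (palato-alveolar /tʃ/ and /ʃ/ become [k] and [s] when no front vowel follows).

/pɔtʃ/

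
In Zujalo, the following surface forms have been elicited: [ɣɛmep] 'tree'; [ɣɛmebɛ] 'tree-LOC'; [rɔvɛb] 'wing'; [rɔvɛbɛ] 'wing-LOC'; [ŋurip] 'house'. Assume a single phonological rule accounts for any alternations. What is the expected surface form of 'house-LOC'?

'tree' shows [p] ~ [b] at the end of the stem ([ɣɛmep] vs [ɣɛmebɛ]).
If /b/ were underlying and a rule turned it into [p] in isolation, 'wing' would also alternate; but it has [b] in both [rɔvɛb] and [rɔvɛbɛ].
The underlying segment must be /p/; voiceless stops become voiced between vowels, yielding [b] there.
From [ŋurip] the stem 'house' is /ŋurip/; between vowels this yields [ŋuribɛ].

[ŋuribɛ]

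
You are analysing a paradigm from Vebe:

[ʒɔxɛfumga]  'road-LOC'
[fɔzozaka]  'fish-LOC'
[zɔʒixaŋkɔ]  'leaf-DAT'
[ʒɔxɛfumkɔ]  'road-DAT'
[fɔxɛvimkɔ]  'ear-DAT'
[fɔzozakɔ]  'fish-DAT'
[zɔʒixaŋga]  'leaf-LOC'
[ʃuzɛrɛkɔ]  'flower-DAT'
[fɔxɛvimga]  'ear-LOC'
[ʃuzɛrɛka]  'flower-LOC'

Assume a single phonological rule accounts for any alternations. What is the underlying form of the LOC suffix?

The LOC morpheme has two allomorphs, [-ga] and [-ka].
The DAT suffix, which begins with [k], is invariant after every stem; so [k] is not altered by any rule here.
The LOC suffix is therefore /-ga/ underlyingly, with post-vocalic devoicing: voiced stops become voiceless after a vowel.

/-ga/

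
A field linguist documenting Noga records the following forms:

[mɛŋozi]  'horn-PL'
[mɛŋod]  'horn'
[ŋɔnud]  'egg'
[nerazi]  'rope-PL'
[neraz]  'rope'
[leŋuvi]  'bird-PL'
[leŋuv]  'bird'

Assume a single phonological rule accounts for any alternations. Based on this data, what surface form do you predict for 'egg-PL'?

'horn' shows [z] ~ [d] at the end of the stem ([mɛŋozi] vs [mɛŋod]).
Compare 'rope', with invariant [z] in [nerazi] and [neraz]: an analysis with underlying /z/ and a rule producing [d] in isolation would wrongly predict alternation here too.
The alternation reflects intervocalic spirantization: voiced stops become fricatives between vowels. /d/ is underlying.
From [ŋɔnud] the stem 'egg' is /ŋɔnud/; between vowels this yields [ŋɔnuzi].

[ŋɔnuzi]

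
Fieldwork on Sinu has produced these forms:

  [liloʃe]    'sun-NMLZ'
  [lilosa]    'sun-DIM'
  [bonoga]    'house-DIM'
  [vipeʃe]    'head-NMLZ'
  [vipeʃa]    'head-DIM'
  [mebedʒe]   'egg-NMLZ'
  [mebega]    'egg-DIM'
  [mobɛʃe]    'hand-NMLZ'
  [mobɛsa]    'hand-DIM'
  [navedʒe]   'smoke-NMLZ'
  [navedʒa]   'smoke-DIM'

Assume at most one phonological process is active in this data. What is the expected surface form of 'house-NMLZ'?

'egg' shows [dʒ] ~ [g] at the end of the stem ([mebedʒe] vs [mebega]).
If /dʒ/ were underlying and a rule turned it into [g] before the DIM suffix, 'smoke' would also alternate; but it has [dʒ] in both [navedʒe] and [navedʒa].
So /g/ is underlying, and a rule of palatalization before a front vowel — /g/ and /s/ become palato-alveolar [dʒ] and [ʃ] before a front vowel — gives [dʒ].
The one attested form of 'house', [bonoga], shows underlying /bonog/. Applying the same rule before a front vowel gives [bonodʒe].

[bonodʒe]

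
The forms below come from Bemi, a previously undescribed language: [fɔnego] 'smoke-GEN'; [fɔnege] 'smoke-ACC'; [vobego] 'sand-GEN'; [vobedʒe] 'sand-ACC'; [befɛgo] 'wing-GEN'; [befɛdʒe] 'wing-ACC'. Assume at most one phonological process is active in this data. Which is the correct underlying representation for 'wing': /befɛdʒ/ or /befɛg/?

/befɛdʒ/

In [befɛgo] and [befɛdʒe] the final segment of 'wing' alternates: [g] ~ [dʒ].
But 'smoke' keeps [g] in both environments ([fɔnego], [fɔnege]), so there is no rule changing /g/ to [dʒ] before the ACC suffix.
So /dʒ/ is underlying, and a rule of depalatalization — palato-alveolar /dʒ/ becomes [g] when no front vowel follows — gives [g].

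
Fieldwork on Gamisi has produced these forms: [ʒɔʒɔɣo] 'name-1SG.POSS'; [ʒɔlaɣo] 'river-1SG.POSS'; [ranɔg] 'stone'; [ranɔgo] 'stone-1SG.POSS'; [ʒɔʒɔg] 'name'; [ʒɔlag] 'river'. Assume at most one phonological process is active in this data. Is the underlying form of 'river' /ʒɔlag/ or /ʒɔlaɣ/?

/ʒɔlaɣ/

In [ʒɔlag] and [ʒɔlaɣo] the final segment of 'river' alternates: [g] ~ [ɣ].
If /g/ were underlying and a rule turned it into [ɣ] before the 1SG.POSS suffix, 'stone' would also alternate; but it has [g] in both [ranɔg] and [ranɔgo].
Therefore /ɣ/ is basic and [g] is derived by word-final hardening (voiced fricatives become stops word-finally).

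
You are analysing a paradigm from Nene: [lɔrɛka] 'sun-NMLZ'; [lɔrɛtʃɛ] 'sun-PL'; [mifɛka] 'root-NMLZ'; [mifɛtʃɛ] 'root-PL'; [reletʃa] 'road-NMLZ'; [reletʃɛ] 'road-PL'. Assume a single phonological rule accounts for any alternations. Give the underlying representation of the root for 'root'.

The root 'root' surfaces as [mifɛka] and [mifɛtʃɛ], with a stem-final [k] ~ [tʃ] alternation.
The stem 'road' ([reletʃa], [reletʃɛ]) shows [tʃ] unchanged in both environments, so [tʃ] cannot be basic with [k] derived before the NMLZ suffix.
The alternation reflects palatalization before a front vowel: /k/ becomes palato-alveolar [tʃ] before a front vowel. /k/ is underlying.
The underlying form of 'root' is therefore /mifɛk/.

/mifɛk/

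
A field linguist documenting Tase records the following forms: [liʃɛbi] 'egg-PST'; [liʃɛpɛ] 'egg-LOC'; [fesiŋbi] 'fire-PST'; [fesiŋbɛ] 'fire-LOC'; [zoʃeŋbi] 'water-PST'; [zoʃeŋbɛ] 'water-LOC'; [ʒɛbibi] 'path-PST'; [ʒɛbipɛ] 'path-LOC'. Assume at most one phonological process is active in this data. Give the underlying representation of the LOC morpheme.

/-pɛ/

The LOC morpheme has two allomorphs, [-bɛ] and [-pɛ].
The PST suffix, which begins with [b], is invariant after every stem; so [b] is not altered by any rule here.
So the underlying form is /-pɛ/, and voiceless stops become voiced after a nasal.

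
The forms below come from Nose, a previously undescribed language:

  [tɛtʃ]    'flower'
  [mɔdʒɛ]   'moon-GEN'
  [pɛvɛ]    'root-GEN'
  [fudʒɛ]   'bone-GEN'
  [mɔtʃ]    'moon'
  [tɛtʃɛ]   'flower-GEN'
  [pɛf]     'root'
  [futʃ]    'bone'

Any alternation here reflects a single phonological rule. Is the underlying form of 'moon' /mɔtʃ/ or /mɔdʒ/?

/mɔdʒ/

'moon' shows [tʃ] ~ [dʒ] at the end of the stem ([mɔtʃ] vs [mɔdʒɛ]).
But 'flower' keeps [tʃ] in both environments ([tɛtʃ], [tɛtʃɛ]), so there is no rule changing /tʃ/ to [dʒ] before the GEN suffix.
The alternation reflects word-final obstruent devoicing: voiced obstruents become voiceless word-finally. /dʒ/ is underlying.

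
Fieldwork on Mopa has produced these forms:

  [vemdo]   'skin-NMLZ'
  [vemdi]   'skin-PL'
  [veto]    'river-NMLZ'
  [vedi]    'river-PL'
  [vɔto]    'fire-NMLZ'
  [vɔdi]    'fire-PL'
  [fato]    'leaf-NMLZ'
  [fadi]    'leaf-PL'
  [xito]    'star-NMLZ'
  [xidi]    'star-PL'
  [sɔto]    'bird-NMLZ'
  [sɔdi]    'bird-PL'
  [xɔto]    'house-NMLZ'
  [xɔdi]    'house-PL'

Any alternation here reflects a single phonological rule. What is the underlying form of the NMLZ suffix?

The NMLZ suffix surfaces as [-do] and [-to], depending on the final segment of the stem.
The PL suffix, which begins with [d], is invariant after every stem; so [d] is not altered by any rule here.
So the underlying form is /-to/, and voiceless stops become voiced after a nasal.

/-to/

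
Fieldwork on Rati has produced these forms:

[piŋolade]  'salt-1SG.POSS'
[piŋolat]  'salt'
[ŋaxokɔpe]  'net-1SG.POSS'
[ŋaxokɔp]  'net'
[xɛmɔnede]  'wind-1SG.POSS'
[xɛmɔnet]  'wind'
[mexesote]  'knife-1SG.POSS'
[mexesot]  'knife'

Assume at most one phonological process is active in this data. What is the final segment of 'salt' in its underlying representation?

/d/

The stem for 'salt' ends in [d] in [piŋolade] but [t] in [piŋolat].
If /t/ were underlying and a rule turned it into [d] before the 1SG.POSS suffix, 'knife' would also alternate; but it has [t] in both [mexesote] and [mexesot].
The underlying segment must be /d/; voiced obstruents become voiceless word-finally, yielding [t] there.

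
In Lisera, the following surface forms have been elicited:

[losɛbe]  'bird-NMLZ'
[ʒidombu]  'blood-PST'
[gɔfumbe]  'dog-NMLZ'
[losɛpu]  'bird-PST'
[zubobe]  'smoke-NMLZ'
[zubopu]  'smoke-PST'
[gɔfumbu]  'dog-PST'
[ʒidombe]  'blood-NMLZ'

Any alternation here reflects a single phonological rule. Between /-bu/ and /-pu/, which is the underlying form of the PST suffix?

/-pu/

The PST suffix surfaces as [-bu] and [-pu], depending on the final segment of the stem.
The NMLZ suffix, which begins with [b], is invariant after every stem; so [b] is not altered by any rule here.
The PST suffix is therefore /-pu/ underlyingly, with post-nasal voicing: voiceless stops become voiced after a nasal.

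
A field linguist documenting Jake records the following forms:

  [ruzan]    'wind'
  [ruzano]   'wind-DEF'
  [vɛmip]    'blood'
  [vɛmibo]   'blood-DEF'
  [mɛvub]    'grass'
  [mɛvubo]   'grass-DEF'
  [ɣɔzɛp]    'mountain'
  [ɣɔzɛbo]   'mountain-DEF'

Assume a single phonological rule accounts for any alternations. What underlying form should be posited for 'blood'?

In [vɛmip] and [vɛmibo] the final segment of 'blood' alternates: [p] ~ [b].
But 'grass' keeps [b] in both environments ([mɛvub], [mɛvubo]), so there is no rule changing /b/ to [p] in isolation.
Therefore /p/ is basic and [b] is derived by intervocalic voicing (voiceless stops become voiced between vowels).

/vɛmip/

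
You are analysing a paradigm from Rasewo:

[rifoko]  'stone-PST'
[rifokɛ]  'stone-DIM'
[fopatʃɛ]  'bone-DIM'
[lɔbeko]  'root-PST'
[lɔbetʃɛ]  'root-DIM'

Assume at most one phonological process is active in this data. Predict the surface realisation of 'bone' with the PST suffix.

[fopako]

The stem for 'root' ends in [k] in [lɔbeko] but [tʃ] in [lɔbetʃɛ].
But 'stone' keeps [k] in both environments ([rifoko], [rifokɛ]), so there is no rule changing /k/ to [tʃ] before the DIM suffix.
Therefore /tʃ/ is basic and [k] is derived by depalatalization (palato-alveolar /tʃ/ becomes [k] when no front vowel follows).
The one attested form of 'bone', [fopatʃɛ], shows underlying /fopatʃ/. Applying the same rule when no front vowel follows gives [fopako].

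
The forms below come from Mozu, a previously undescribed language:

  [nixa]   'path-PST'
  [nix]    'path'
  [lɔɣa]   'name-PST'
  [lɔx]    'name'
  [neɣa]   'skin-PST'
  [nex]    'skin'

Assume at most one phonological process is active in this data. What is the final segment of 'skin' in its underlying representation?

/ɣ/

The stem for 'skin' ends in [ɣ] in [neɣa] but [x] in [nex].
If /x/ were underlying and a rule turned it into [ɣ] before the PST suffix, 'path' would also alternate; but it has [x] in both [nixa] and [nix].
Therefore /ɣ/ is basic and [x] is derived by word-final obstruent devoicing (voiced obstruents become voiceless word-finally).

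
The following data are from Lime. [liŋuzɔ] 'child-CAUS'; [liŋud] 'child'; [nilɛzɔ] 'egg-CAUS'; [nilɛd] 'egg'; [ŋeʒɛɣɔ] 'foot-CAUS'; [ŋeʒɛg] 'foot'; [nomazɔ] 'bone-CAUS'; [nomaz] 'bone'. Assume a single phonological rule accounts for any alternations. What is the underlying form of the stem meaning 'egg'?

'egg' shows [z] ~ [d] at the end of the stem ([nilɛzɔ] vs [nilɛd]).
Compare 'bone', with invariant [z] in [nomazɔ] and [nomaz]: an analysis with underlying /z/ and a rule producing [d] in isolation would wrongly predict alternation here too.
Therefore /d/ is basic and [z] is derived by intervocalic spirantization (voiced stops become fricatives between vowels).

/nilɛd/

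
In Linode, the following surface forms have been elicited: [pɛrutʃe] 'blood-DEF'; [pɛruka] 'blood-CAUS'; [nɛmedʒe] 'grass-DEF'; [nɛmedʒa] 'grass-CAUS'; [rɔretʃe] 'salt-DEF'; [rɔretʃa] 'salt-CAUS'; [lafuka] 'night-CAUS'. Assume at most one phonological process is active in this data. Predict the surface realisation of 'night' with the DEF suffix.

[lafutʃe]

'blood' shows [tʃ] ~ [k] at the end of the stem ([pɛrutʃe] vs [pɛruka]).
If /tʃ/ were underlying and a rule turned it into [k] before the CAUS suffix, 'salt' would also alternate; but it has [tʃ] in both [rɔretʃe] and [rɔretʃa].
Therefore /k/ is basic and [tʃ] is derived by palatalization before a front vowel (/k/ becomes palato-alveolar [tʃ] before a front vowel).
The one attested form of 'night', [lafuka], shows underlying /lafuk/. Applying the same rule before a front vowel gives [lafutʃe].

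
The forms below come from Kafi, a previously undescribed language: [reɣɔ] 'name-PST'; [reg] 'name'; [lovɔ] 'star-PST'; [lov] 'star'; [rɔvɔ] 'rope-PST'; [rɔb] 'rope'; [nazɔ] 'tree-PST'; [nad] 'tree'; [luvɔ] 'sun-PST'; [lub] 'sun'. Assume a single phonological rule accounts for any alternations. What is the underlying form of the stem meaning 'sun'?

The stem for 'sun' ends in [v] in [luvɔ] but [b] in [lub].
Compare 'star', with invariant [v] in [lovɔ] and [lov]: an analysis with underlying /v/ and a rule producing [b] in isolation would wrongly predict alternation here too.
So /b/ is underlying, and a rule of intervocalic spirantization — voiced stops become fricatives between vowels — gives [v].
So 'sun' = /lub/.

/lub/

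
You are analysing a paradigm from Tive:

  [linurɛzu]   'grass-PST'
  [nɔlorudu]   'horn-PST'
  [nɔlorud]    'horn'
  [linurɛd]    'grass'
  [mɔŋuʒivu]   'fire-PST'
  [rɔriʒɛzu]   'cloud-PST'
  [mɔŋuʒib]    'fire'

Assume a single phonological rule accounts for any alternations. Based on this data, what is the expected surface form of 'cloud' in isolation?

[rɔriʒɛd]

'grass' shows [d] ~ [z] at the end of the stem ([linurɛd] vs [linurɛzu]).
The stem 'horn' ([nɔlorud], [nɔlorudu]) shows [d] unchanged in both environments, so [d] cannot be basic with [z] derived before the PST suffix.
So /z/ is underlying, and a rule of word-final hardening — voiced fricatives become stops word-finally — gives [d].
From [rɔriʒɛzu] the stem 'cloud' is /rɔriʒɛz/; word-finally this yields [rɔriʒɛd].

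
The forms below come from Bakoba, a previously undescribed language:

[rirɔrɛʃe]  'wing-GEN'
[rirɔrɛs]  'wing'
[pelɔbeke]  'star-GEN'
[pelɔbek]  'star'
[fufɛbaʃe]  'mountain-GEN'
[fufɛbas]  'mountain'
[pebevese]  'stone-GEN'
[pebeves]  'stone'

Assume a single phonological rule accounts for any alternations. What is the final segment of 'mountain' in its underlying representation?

/ʃ/

In [fufɛbaʃe] and [fufɛbas] the final segment of 'mountain' alternates: [ʃ] ~ [s].
If /s/ were underlying and a rule turned it into [ʃ] before the GEN suffix, 'stone' would also alternate; but it has [s] in both [pebevese] and [pebeves].
The underlying segment must be /ʃ/; palato-alveolar /ʃ/ becomes [s] when no front vowel follows, yielding [s] there.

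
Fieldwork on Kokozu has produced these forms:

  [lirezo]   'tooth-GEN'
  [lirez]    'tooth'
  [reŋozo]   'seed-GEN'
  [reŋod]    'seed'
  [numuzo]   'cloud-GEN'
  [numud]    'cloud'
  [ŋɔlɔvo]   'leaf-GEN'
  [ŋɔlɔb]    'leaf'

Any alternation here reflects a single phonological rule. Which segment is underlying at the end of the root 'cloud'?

The stem for 'cloud' ends in [z] in [numuzo] but [d] in [numud].
But 'tooth' keeps [z] in both environments ([lirezo], [lirez]), so there is no rule changing /z/ to [d] in isolation.
So /d/ is underlying, and a rule of intervocalic spirantization — voiced stops become fricatives between vowels — gives [z].

/d/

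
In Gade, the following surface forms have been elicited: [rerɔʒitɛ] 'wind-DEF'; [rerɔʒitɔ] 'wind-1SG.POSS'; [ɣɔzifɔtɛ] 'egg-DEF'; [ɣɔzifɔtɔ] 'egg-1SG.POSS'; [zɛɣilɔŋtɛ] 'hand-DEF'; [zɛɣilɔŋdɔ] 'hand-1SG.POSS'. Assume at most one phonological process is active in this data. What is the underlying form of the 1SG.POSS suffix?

The 1SG.POSS suffix surfaces as [-dɔ] and [-tɔ], depending on the final segment of the stem.
The DEF suffix, which begins with [t], is invariant after every stem; so [t] is not altered by any rule here.
So the underlying form is /-dɔ/, and voiced stops become voiceless after a vowel.

/-dɔ/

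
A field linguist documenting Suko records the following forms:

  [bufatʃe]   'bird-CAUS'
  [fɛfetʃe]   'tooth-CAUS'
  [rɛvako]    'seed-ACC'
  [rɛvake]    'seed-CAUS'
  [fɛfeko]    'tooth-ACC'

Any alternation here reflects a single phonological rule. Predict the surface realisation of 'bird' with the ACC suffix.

In [fɛfetʃe] and [fɛfeko] the final segment of 'tooth' alternates: [tʃ] ~ [k].
The stem 'seed' ([rɛvake], [rɛvako]) shows [k] unchanged in both environments, so [k] cannot be basic with [tʃ] derived before the CAUS suffix.
Therefore /tʃ/ is basic and [k] is derived by depalatalization (palato-alveolar /tʃ/ becomes [k] when no front vowel follows).
From [bufatʃe] the stem 'bird' is /bufatʃ/; when no front vowel follows this yields [bufako].

[bufako]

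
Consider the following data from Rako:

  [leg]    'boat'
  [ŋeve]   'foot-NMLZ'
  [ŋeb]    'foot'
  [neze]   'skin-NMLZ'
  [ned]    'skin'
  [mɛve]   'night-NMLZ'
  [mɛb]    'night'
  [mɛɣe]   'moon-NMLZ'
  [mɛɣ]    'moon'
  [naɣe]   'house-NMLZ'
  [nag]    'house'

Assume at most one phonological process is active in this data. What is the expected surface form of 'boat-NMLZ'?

[leɣe]

In [naɣe] and [nag] the final segment of 'house' alternates: [ɣ] ~ [g].
The stem 'moon' ([mɛɣe], [mɛɣ]) shows [ɣ] unchanged in both environments, so [ɣ] cannot be basic with [g] derived in isolation.
The alternation reflects intervocalic spirantization: voiced stops become fricatives between vowels. /g/ is underlying.
From [leg] the stem 'boat' is /leg/; between vowels this yields [leɣe].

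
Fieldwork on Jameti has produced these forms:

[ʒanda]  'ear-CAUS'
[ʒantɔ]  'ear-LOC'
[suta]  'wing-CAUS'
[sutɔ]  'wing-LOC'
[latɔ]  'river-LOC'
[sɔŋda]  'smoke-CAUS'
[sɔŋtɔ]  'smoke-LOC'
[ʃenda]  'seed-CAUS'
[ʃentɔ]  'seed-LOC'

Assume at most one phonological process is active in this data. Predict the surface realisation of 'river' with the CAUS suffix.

The CAUS morpheme has two allomorphs, [-da] and [-ta].
The LOC suffix, which begins with [t], is invariant after every stem; so [t] is not altered by any rule here.
The CAUS suffix is therefore /-da/ underlyingly, with post-vocalic devoicing: voiced stops become voiceless after a vowel.
After 'river', which ends in a vowel, the suffix surfaces as [-ta], giving [lata].

[lata]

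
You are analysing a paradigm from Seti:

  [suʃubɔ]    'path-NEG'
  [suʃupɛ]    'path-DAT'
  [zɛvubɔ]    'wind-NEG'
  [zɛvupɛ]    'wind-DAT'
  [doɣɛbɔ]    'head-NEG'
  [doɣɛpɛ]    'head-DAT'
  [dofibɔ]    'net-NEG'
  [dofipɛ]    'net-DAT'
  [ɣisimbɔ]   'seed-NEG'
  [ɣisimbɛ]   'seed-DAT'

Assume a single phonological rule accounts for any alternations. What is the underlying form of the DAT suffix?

/-pɛ/

The DAT suffix surfaces as [-bɛ] and [-pɛ], depending on the final segment of the stem.
By contrast the NEG suffix keeps its initial [b] throughout — that segment must be underlying.
So the underlying form is /-pɛ/, and voiceless stops become voiced after a nasal.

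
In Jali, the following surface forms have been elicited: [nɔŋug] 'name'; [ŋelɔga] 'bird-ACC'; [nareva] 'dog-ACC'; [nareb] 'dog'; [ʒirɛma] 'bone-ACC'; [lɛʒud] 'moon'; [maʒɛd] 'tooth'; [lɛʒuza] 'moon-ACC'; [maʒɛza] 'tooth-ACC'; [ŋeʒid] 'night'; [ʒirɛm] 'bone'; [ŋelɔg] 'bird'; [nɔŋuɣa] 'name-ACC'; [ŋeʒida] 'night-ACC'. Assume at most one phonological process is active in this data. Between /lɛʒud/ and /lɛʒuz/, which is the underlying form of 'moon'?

/lɛʒuz/

The root 'moon' surfaces as [lɛʒud] and [lɛʒuza], with a stem-final [d] ~ [z] alternation.
The stem 'night' ([ŋeʒid], [ŋeʒida]) shows [d] unchanged in both environments, so [d] cannot be basic with [z] derived before the ACC suffix.
Therefore /z/ is basic and [d] is derived by word-final hardening (voiced fricatives become stops word-finally).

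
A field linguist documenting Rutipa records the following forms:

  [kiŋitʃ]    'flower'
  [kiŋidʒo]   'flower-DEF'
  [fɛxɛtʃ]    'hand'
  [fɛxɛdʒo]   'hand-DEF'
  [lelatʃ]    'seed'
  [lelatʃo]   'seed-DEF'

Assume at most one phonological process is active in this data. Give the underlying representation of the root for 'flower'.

/kiŋidʒ/

The stem for 'flower' ends in [tʃ] in [kiŋitʃ] but [dʒ] in [kiŋidʒo].
But 'seed' keeps [tʃ] in both environments ([lelatʃ], [lelatʃo]), so there is no rule changing /tʃ/ to [dʒ] before the DEF suffix.
Therefore /dʒ/ is basic and [tʃ] is derived by word-final obstruent devoicing (voiced obstruents become voiceless word-finally).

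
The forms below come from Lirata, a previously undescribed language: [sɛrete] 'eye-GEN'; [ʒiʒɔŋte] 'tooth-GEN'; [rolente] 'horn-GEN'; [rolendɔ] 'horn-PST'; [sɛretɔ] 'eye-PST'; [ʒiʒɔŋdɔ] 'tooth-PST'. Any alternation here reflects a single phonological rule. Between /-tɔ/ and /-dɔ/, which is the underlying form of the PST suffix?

The PST morpheme has two allomorphs, [-dɔ] and [-tɔ].
The GEN suffix, which begins with [t], is invariant after every stem; so [t] is not altered by any rule here.
The PST suffix is therefore /-dɔ/ underlyingly, with post-vocalic devoicing: voiced stops become voiceless after a vowel.

/-dɔ/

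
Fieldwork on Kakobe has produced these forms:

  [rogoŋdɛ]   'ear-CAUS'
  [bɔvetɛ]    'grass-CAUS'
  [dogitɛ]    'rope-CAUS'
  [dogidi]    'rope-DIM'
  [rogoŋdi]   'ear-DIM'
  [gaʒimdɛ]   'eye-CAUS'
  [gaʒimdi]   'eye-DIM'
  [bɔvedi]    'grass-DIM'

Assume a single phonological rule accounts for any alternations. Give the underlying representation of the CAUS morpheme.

/-tɛ/

The CAUS suffix surfaces as [-dɛ] and [-tɛ], depending on the final segment of the stem.
The DIM suffix, which begins with [d], is invariant after every stem; so [d] is not altered by any rule here.
So the underlying form is /-tɛ/, and voiceless stops become voiced after a nasal.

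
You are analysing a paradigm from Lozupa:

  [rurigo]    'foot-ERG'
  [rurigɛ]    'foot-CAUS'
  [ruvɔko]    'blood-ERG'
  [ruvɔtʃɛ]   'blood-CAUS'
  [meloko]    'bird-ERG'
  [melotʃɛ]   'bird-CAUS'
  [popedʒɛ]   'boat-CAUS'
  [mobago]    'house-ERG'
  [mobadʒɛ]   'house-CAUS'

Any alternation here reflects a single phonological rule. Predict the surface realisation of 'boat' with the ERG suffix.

The root 'house' surfaces as [mobago] and [mobadʒɛ], with a stem-final [g] ~ [dʒ] alternation.
But 'foot' keeps [g] in both environments ([rurigo], [rurigɛ]), so there is no rule changing /g/ to [dʒ] before the CAUS suffix.
Therefore /dʒ/ is basic and [g] is derived by depalatalization (palato-alveolar /tʃ/ and /dʒ/ become [k] and [g] when no front vowel follows).
From [popedʒɛ] the stem 'boat' is /popedʒ/; when no front vowel follows this yields [popego].

[popego]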